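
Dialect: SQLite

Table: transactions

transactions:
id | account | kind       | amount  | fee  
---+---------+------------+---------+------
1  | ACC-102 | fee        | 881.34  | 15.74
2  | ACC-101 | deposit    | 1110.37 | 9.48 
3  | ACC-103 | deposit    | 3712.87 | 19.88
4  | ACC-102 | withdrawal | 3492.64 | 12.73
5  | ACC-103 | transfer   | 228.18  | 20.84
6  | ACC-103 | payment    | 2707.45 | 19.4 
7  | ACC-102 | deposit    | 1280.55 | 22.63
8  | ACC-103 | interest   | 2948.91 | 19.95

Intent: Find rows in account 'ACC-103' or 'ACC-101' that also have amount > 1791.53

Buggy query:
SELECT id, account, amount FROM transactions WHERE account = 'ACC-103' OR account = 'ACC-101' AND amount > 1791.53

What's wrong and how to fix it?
Bug: Without parentheses, AND is evaluated before OR, so the amount filter only applies to the 'ACC-101' branch

Fix: Group the OR with parentheses (or use IN), then AND the threshold

Corrected query:
SELECT id, account, amount FROM transactions WHERE (account = 'ACC-103' OR account = 'ACC-101') AND amount > 1791.53

Result:
id | account | amount 
---+---------+--------
3  | ACC-103 | 3712.87
6  | ACC-103 | 2707.45
8  | ACC-103 | 2948.91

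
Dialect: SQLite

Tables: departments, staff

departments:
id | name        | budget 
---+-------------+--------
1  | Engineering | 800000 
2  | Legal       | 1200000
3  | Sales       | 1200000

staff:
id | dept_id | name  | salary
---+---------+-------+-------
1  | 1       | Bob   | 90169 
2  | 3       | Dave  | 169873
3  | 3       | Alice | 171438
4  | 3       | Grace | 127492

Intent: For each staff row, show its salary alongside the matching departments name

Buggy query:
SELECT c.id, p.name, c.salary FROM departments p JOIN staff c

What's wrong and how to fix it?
Bug: JOIN with no ON clause produces a cartesian product; every staff row pairs with every departments row

Fix: Add ON c.dept_id = p.id to the JOIN

Corrected query:
SELECT c.id, p.name, c.salary FROM departments p JOIN staff c ON c.dept_id = p.id

Result:
id | name        | salary
---+-------------+-------
1  | Engineering | 90169 
2  | Sales       | 169873
3  | Sales       | 171438
4  | Sales       | 127492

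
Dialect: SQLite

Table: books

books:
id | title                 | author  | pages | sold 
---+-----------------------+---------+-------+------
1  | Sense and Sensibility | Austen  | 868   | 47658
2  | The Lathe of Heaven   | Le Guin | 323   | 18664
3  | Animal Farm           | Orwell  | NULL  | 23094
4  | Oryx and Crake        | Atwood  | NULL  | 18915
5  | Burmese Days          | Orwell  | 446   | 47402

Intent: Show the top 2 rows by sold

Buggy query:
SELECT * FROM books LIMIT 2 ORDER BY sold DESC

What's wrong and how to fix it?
Bug: ORDER BY cannot follow LIMIT; LIMIT is the final clause

Fix: Swap the clauses: ORDER BY first, then LIMIT

Corrected query:
SELECT * FROM books ORDER BY sold DESC LIMIT 2

Result:
id | title                 | author | pages | sold 
---+-----------------------+--------+-------+------
1  | Sense and Sensibility | Austen | 868   | 47658
5  | Burmese Days          | Orwell | 446   | 47402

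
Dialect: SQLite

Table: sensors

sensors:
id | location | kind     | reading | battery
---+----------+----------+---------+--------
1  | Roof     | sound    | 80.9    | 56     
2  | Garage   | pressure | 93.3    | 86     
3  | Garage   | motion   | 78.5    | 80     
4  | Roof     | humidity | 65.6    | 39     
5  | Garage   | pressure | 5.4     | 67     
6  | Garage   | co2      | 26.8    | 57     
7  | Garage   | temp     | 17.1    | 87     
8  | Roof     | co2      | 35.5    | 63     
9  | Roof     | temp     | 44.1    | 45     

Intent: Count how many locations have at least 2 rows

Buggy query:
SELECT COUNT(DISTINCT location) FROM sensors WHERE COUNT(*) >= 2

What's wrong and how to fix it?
Bug: WHERE filters individual rows, not groups, so a group-level COUNT is invalid there

Fix: Use a subquery that GROUPs and filters with HAVING, then count its rows

Corrected query:
SELECT COUNT(*) FROM (SELECT location FROM sensors GROUP BY location HAVING COUNT(*) >= 2)

Result:
COUNT(*)
--------
2       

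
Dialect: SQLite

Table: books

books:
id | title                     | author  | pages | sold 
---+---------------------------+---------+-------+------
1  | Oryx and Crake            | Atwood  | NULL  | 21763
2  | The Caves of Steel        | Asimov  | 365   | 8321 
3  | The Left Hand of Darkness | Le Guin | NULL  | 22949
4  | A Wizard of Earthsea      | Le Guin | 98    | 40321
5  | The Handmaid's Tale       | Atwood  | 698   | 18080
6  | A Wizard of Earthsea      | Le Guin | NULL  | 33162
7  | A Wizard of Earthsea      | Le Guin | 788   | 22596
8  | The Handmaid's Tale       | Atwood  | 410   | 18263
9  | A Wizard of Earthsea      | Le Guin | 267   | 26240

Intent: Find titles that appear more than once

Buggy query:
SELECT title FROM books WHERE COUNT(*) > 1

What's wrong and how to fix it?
Bug: COUNT(*) is an aggregate and cannot be used in WHERE

Fix: Group first, then use HAVING for the count condition

Corrected query:
SELECT title FROM books GROUP BY title HAVING COUNT(*) > 1

Result:
title               
--------------------
A Wizard of Earthsea
The Handmaid's Tale 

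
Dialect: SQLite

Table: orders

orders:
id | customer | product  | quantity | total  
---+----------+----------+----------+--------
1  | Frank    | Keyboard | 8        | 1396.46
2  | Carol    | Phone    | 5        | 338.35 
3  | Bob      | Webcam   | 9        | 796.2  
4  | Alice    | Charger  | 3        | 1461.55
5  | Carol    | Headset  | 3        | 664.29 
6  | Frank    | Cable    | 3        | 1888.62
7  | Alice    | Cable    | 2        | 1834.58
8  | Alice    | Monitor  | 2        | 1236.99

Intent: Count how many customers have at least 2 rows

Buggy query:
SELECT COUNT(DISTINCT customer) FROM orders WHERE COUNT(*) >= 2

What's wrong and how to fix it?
Bug: COUNT(*) cannot appear in WHERE; the per-group count doesn't exist yet

Fix: Use a subquery that GROUPs and filters with HAVING, then count its rows

Corrected query:
SELECT COUNT(*) FROM (SELECT customer FROM orders GROUP BY customer HAVING COUNT(*) >= 2)

Result:
COUNT(*)
--------
3       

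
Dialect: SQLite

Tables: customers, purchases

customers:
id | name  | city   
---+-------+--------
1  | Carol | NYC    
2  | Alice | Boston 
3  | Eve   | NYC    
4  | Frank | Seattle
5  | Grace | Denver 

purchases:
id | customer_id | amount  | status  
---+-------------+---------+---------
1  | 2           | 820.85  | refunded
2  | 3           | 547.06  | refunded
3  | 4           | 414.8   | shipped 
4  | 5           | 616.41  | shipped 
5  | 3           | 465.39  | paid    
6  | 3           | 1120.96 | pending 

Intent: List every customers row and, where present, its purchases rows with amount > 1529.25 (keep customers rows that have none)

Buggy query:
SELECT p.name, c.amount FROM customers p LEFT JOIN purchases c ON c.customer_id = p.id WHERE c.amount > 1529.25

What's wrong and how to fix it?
Bug: Filtering c.amount in WHERE discards the NULL rows produced by LEFT JOIN, turning it into an inner join

Fix: Put 'c.amount > 1529.25' in the JOIN's ON clause instead of WHERE

Corrected query:
SELECT p.name, c.amount FROM customers p LEFT JOIN purchases c ON c.customer_id = p.id AND c.amount > 1529.25

Result:
name  | amount
------+-------
Carol | NULL  
Alice | NULL  
Eve   | NULL  
Frank | NULL  
Grace | NULL  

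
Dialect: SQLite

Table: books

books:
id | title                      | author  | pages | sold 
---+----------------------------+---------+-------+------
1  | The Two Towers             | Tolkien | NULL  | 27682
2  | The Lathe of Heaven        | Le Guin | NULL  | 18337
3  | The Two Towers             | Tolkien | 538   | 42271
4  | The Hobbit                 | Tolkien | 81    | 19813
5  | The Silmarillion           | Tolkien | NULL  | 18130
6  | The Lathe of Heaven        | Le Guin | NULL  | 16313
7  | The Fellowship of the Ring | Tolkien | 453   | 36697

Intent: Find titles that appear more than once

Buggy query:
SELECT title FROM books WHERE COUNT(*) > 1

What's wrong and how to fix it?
Bug: COUNT(*) is an aggregate and cannot be used in WHERE

Fix: Group first, then use HAVING for the count condition

Corrected query:
SELECT title FROM books GROUP BY title HAVING COUNT(*) > 1

Result:
title              
-------------------
The Lathe of Heaven
The Two Towers     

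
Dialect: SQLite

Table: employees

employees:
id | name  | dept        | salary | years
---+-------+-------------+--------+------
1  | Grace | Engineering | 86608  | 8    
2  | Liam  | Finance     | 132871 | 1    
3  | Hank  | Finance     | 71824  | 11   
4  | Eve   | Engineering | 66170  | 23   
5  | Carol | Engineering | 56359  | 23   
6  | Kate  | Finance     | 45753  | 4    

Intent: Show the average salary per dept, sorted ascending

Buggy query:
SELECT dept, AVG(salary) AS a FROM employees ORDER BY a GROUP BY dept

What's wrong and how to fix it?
Bug: GROUP BY must precede ORDER BY

Fix: Move ORDER BY to the end, after GROUP BY

Corrected query:
SELECT dept, AVG(salary) AS a FROM employees GROUP BY dept ORDER BY a

Result:
dept        | a           
------------+-------------
Engineering | 69712.333333
Finance     | 83482.666667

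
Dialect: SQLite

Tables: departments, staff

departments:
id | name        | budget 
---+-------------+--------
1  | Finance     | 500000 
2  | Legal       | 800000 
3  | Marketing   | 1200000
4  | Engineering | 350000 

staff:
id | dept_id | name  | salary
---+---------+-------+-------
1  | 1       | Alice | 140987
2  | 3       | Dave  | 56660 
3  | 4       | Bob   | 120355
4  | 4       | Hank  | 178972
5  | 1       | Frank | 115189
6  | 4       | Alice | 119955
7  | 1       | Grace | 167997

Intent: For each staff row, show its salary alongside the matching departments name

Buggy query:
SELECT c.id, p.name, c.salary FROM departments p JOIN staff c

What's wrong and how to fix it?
Bug: Missing join condition: each staff row is matched to all departments rows instead of just its own

Fix: Add ON c.dept_id = p.id to the JOIN

Corrected query:
SELECT c.id, p.name, c.salary FROM departments p JOIN staff c ON c.dept_id = p.id

Result:
id | name        | salary
---+-------------+-------
1  | Finance     | 140987
2  | Marketing   | 56660 
3  | Engineering | 120355
4  | Engineering | 178972
5  | Finance     | 115189
6  | Engineering | 119955
7  | Finance     | 167997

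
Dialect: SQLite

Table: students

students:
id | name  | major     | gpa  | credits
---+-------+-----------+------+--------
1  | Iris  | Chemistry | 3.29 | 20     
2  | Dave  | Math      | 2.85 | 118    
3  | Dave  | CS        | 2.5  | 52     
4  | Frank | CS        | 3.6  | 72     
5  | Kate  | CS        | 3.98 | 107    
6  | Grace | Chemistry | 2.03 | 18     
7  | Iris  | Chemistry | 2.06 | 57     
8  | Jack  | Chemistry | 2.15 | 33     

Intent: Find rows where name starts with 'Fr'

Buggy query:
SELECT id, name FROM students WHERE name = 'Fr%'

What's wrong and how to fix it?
Bug: '=' compares the literal string including the % character; pattern matching needs LIKE

Fix: Replace '=' with LIKE so 'Fr%' is treated as a pattern

Corrected query:
SELECT id, name FROM students WHERE name LIKE 'Fr%'

Result:
id | name 
---+------
4  | Frank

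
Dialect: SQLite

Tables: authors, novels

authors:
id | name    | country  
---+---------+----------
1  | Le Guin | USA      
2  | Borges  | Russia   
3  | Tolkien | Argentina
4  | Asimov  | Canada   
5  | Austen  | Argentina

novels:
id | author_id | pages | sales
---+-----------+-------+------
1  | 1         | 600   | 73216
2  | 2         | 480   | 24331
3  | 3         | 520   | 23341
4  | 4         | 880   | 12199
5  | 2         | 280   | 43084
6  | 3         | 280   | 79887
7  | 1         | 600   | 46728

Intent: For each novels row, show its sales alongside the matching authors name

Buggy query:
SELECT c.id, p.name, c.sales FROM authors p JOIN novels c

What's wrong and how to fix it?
Bug: JOIN with no ON clause produces a cartesian product; every novels row pairs with every authors row

Fix: Add ON c.author_id = p.id to the JOIN

Corrected query:
SELECT c.id, p.name, c.sales FROM authors p JOIN novels c ON c.author_id = p.id

Result:
id | name    | sales
---+---------+------
1  | Le Guin | 73216
2  | Borges  | 24331
3  | Tolkien | 23341
4  | Asimov  | 12199
5  | Borges  | 43084
6  | Tolkien | 79887
7  | Le Guin | 46728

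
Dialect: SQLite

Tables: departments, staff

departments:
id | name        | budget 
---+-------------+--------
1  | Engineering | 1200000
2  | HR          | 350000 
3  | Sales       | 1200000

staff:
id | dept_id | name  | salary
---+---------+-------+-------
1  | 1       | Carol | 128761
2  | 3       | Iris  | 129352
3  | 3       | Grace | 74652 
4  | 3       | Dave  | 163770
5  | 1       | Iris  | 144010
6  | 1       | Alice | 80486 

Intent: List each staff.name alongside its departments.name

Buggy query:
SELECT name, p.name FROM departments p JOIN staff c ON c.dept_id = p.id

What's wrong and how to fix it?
Bug: Both tables have a 'name' column; the unqualified reference is ambiguous

Fix: Qualify the column with its table alias (c.name)

Corrected query:
SELECT c.name, p.name FROM departments p JOIN staff c ON c.dept_id = p.id

Result:
name  | name       
------+------------
Carol | Engineering
Iris  | Sales      
Grace | Sales      
Dave  | Sales      
Iris  | Engineering
Alice | Engineering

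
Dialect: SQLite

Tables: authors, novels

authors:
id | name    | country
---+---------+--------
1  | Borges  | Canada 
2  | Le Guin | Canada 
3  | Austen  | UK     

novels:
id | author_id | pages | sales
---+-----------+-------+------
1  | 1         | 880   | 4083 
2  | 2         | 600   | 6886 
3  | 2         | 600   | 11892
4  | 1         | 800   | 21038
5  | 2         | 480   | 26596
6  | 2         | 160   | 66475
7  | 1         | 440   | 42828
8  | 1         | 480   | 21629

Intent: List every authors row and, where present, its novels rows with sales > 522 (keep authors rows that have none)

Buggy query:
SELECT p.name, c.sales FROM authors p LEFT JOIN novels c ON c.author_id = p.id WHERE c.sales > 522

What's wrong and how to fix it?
Bug: Filtering c.sales in WHERE discards the NULL rows produced by LEFT JOIN, turning it into an inner join

Fix: Move the right-table condition into the ON clause so unmatched parents are kept

Corrected query:
SELECT p.name, c.sales FROM authors p LEFT JOIN novels c ON c.author_id = p.id AND c.sales > 522

Result:
name    | sales
--------+------
Borges  | 4083 
Borges  | 21038
Borges  | 21629
Borges  | 42828
Le Guin | 6886 
Le Guin | 11892
Le Guin | 26596
Le Guin | 66475
Austen  | NULL 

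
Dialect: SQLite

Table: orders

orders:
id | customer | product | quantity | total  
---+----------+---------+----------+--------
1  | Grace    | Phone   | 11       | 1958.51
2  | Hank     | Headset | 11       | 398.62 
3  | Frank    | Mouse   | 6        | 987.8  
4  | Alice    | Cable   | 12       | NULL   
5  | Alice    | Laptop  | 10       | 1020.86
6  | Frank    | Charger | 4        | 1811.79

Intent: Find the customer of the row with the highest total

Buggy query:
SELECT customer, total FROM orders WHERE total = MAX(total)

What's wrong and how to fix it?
Bug: MAX(total) is an aggregate and cannot be used directly in WHERE

Fix: Wrap MAX in a scalar subquery so WHERE compares against a single value

Corrected query:
SELECT customer, total FROM orders WHERE total = (SELECT MAX(total) FROM orders)

Result:
customer | total  
---------+--------
Grace    | 1958.51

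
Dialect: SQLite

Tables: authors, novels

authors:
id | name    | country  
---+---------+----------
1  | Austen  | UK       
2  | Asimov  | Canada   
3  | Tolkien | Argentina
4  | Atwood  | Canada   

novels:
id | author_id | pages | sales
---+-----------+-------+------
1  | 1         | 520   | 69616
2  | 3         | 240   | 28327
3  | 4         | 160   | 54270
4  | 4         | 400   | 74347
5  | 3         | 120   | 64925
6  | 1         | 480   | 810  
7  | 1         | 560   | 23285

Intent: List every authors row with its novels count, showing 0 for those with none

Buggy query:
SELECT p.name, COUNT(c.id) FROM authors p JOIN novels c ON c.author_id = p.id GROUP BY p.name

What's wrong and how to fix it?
Bug: An inner join excludes parents with zero children

Fix: Switch to LEFT JOIN to retain unmatched parent rows

Corrected query:
SELECT p.name, COUNT(c.id) FROM authors p LEFT JOIN novels c ON c.author_id = p.id GROUP BY p.name

Result:
name    | COUNT(c.id)
--------+------------
Asimov  | 0          
Atwood  | 2          
Austen  | 3          
Tolkien | 2          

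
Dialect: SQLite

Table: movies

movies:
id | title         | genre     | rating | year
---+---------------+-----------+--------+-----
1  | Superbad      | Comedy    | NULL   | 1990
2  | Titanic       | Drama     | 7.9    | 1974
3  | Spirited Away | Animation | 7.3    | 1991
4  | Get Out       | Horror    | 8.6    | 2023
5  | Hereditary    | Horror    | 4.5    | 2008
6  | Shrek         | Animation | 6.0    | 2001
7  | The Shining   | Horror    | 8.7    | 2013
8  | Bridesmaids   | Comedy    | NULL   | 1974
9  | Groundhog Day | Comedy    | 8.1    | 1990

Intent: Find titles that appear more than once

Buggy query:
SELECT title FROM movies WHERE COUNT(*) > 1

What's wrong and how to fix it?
Bug: WHERE can't reference COUNT(*); aggregates are computed after WHERE

Fix: Group first, then use HAVING for the count condition

Corrected query:
SELECT title FROM movies GROUP BY title HAVING COUNT(*) > 1

Result:
(no rows)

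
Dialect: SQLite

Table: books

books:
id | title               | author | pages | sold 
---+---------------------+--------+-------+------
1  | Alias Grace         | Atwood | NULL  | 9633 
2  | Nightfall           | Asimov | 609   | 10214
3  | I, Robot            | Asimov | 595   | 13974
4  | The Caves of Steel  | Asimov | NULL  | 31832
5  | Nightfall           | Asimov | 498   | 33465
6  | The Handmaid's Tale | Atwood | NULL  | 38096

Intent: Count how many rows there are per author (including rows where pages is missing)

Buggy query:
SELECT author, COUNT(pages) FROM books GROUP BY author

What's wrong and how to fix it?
Bug: COUNT(pages) skips NULLs, so groups with missing pages are undercounted

Fix: Use COUNT(*) to count all rows regardless of NULL

Corrected query:
SELECT author, COUNT(*) FROM books GROUP BY author

Result:
author | COUNT(*)
-------+---------
Asimov | 4       
Atwood | 2       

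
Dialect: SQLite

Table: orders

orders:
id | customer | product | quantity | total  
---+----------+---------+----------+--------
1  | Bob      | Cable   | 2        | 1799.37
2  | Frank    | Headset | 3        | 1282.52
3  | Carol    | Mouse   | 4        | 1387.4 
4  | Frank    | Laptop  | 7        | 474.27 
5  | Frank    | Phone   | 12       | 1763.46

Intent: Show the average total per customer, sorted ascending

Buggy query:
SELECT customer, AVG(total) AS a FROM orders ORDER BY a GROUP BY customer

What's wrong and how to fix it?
Bug: ORDER BY appears before GROUP BY; SQL clause order requires GROUP BY first

Fix: Move ORDER BY to the end, after GROUP BY

Corrected query:
SELECT customer, AVG(total) AS a FROM orders GROUP BY customer ORDER BY a

Result:
customer | a          
---------+------------
Frank    | 1173.416667
Carol    | 1387.4     
Bob      | 1799.37    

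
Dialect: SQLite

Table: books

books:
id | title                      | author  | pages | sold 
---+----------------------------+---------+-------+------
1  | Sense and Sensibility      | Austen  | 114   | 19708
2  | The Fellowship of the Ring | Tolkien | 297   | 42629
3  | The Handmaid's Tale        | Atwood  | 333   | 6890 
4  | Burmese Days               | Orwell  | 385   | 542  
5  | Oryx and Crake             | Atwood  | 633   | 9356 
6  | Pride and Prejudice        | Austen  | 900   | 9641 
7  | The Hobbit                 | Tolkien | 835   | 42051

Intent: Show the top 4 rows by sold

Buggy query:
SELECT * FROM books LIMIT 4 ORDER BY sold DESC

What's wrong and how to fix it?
Bug: ORDER BY cannot follow LIMIT; LIMIT is the final clause

Fix: Sort with ORDER BY, then apply LIMIT

Corrected query:
SELECT * FROM books ORDER BY sold DESC LIMIT 4

Result:
id | title                      | author  | pages | sold 
---+----------------------------+---------+-------+------
2  | The Fellowship of the Ring | Tolkien | 297   | 42629
7  | The Hobbit                 | Tolkien | 835   | 42051
1  | Sense and Sensibility      | Austen  | 114   | 19708
6  | Pride and Prejudice        | Austen  | 900   | 9641 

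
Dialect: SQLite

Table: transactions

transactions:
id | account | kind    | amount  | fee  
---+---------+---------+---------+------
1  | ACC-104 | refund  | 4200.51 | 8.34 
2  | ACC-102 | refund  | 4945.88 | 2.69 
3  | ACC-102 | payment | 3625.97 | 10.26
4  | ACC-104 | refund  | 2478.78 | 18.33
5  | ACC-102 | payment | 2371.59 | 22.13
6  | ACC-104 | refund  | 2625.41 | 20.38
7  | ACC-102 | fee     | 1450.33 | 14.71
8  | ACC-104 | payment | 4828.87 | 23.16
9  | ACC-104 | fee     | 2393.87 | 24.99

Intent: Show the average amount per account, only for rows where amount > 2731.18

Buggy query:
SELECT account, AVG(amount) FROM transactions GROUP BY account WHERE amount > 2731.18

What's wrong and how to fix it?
Bug: Row-level WHERE must come before GROUP BY in the clause order

Fix: Move the WHERE clause before GROUP BY

Corrected query:
SELECT account, AVG(amount) FROM transactions WHERE amount > 2731.18 GROUP BY account

Result:
account | AVG(amount)
--------+------------
ACC-102 | 4285.925   
ACC-104 | 4514.69    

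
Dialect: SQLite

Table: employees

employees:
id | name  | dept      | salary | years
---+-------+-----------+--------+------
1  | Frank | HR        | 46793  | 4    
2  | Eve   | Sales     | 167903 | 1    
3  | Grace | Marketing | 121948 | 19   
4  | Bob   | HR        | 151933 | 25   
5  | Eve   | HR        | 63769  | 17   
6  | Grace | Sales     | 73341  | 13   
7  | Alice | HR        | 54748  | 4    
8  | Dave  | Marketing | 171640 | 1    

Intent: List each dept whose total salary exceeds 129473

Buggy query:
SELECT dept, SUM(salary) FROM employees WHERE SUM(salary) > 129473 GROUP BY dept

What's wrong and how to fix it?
Bug: WHERE runs before GROUP BY, so aggregates aren't available there

Fix: Move the aggregate condition to a HAVING clause

Corrected query:
SELECT dept, SUM(salary) FROM employees GROUP BY dept HAVING SUM(salary) > 129473

Result:
dept      | SUM(salary)
----------+------------
HR        | 317243     
Marketing | 293588     
Sales     | 241244     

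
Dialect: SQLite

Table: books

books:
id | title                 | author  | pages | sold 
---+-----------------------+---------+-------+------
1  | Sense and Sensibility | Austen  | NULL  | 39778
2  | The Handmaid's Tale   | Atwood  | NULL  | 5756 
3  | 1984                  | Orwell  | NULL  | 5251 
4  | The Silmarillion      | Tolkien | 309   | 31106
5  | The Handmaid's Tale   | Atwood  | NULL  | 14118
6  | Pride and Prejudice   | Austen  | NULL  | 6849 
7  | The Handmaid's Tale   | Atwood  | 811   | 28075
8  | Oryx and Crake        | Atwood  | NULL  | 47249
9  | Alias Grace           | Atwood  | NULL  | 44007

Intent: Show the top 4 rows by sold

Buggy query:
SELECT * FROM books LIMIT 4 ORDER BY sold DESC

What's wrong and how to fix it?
Bug: LIMIT must come after ORDER BY

Fix: Sort with ORDER BY, then apply LIMIT

Corrected query:
SELECT * FROM books ORDER BY sold DESC LIMIT 4

Result:
id | title                 | author  | pages | sold 
---+-----------------------+---------+-------+------
8  | Oryx and Crake        | Atwood  | NULL  | 47249
9  | Alias Grace           | Atwood  | NULL  | 44007
1  | Sense and Sensibility | Austen  | NULL  | 39778
4  | The Silmarillion      | Tolkien | 309   | 31106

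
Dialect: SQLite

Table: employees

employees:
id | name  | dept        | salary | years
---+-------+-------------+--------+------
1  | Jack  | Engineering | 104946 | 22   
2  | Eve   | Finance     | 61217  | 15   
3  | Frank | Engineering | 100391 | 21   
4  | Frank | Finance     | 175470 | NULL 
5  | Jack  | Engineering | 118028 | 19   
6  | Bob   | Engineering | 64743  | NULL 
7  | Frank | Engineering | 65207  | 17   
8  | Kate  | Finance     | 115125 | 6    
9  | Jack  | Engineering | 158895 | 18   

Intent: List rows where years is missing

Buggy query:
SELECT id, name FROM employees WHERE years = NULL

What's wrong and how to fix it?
Bug: Comparing to NULL with '=' never matches; NULL = NULL is unknown, not true

Fix: Use IS NULL to test for NULL

Corrected query:
SELECT id, name FROM employees WHERE years IS NULL

Result:
id | name 
---+------
4  | Frank
6  | Bob  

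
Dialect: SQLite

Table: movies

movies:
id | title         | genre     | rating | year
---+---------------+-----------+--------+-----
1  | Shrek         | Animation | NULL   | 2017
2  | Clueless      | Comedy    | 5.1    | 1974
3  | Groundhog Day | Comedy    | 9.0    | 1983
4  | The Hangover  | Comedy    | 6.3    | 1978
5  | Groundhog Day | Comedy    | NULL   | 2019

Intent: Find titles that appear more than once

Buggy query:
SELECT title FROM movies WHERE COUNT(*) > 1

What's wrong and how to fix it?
Bug: WHERE can't reference COUNT(*); aggregates are computed after WHERE

Fix: Group first, then use HAVING for the count condition

Corrected query:
SELECT title FROM movies GROUP BY title HAVING COUNT(*) > 1

Result:
title        
-------------
Groundhog Day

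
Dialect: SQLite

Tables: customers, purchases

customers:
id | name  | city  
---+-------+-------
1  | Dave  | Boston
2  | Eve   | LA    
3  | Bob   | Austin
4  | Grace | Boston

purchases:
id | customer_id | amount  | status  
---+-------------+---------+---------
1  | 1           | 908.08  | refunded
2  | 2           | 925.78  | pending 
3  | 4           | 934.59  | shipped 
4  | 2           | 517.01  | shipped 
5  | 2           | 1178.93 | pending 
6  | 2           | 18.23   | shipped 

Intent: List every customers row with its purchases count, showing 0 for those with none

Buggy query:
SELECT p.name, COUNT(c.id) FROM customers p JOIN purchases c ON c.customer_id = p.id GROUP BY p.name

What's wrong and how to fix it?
Bug: An inner join excludes parents with zero children

Fix: Use LEFT JOIN so parents without children still appear (COUNT(c.id) gives 0)

Corrected query:
SELECT p.name, COUNT(c.id) FROM customers p LEFT JOIN purchases c ON c.customer_id = p.id GROUP BY p.name

Result:
name  | COUNT(c.id)
------+------------
Bob   | 0          
Dave  | 1          
Eve   | 4          
Grace | 1          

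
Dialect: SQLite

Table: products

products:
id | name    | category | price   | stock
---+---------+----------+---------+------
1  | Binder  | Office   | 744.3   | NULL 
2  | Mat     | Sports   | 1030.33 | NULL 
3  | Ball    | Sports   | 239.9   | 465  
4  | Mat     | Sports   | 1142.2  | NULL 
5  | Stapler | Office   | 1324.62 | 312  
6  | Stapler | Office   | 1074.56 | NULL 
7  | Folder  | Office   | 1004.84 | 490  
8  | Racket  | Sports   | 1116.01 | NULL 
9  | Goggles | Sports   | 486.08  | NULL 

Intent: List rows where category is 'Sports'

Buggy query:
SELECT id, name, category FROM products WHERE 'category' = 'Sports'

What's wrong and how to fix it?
Bug: 'category' in single quotes is a string literal, not the column; the comparison is literal-vs-literal and never true

Fix: Remove the quotes around the column name (or use double quotes for an identifier)

Corrected query:
SELECT id, name, category FROM products WHERE category = 'Sports'

Result:
id | name    | category
---+---------+---------
2  | Mat     | Sports  
3  | Ball    | Sports  
4  | Mat     | Sports  
8  | Racket  | Sports  
9  | Goggles | Sports  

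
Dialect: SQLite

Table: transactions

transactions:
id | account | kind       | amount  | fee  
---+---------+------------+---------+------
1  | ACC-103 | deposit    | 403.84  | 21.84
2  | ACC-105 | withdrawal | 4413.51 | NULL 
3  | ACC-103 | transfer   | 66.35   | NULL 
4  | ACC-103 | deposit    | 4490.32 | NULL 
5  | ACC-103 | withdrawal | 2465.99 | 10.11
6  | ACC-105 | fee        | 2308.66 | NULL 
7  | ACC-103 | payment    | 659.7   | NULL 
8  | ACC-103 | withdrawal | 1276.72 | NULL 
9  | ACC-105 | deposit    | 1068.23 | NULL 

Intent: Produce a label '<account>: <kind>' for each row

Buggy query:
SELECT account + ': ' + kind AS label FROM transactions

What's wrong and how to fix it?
Bug: '+' is numeric addition; on text columns SQLite converts them to 0 instead of concatenating

Fix: Use the || operator for string concatenation

Corrected query:
SELECT account || ': ' || kind AS label FROM transactions

Result:
label              
-------------------
ACC-103: deposit   
ACC-105: withdrawal
ACC-103: transfer  
ACC-103: deposit   
ACC-103: withdrawal
ACC-105: fee       
ACC-103: payment   
ACC-103: withdrawal
ACC-105: deposit   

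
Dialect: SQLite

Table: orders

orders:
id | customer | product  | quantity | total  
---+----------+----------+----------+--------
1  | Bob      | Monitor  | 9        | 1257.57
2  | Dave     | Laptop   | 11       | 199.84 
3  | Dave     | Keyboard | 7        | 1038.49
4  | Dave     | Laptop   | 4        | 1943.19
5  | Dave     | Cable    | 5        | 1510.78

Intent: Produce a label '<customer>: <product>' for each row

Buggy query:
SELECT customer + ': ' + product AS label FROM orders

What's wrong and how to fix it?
Bug: SQLite uses || for string concatenation; + coerces text to numbers (yielding 0)

Fix: Replace + with || to concatenate text

Corrected query:
SELECT customer || ': ' || product AS label FROM orders

Result:
label         
--------------
Bob: Monitor  
Dave: Laptop  
Dave: Keyboard
Dave: Laptop  
Dave: Cable   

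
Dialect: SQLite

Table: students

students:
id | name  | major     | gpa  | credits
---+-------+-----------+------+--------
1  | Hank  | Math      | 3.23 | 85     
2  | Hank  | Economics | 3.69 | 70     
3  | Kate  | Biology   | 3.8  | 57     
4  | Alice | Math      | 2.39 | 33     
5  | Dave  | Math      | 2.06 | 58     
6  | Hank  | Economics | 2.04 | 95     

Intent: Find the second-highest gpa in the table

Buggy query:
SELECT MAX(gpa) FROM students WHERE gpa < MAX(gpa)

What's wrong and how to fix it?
Bug: MAX(gpa) on the right of the comparison is an aggregate-in-WHERE error

Fix: Compute the overall MAX in a subquery, then take MAX of rows below it

Corrected query:
SELECT MAX(gpa) FROM students WHERE gpa < (SELECT MAX(gpa) FROM students)

Result:
MAX(gpa)
--------
3.69    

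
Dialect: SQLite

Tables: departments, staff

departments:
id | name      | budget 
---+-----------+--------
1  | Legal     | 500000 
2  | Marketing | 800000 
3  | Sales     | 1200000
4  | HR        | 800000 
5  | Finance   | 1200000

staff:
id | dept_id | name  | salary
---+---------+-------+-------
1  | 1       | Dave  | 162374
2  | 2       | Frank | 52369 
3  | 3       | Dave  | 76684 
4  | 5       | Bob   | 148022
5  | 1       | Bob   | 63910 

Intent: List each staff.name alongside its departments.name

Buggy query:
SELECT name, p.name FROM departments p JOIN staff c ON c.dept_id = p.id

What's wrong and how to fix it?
Bug: Both tables have a 'name' column; the unqualified reference is ambiguous

Fix: Qualify the column with its table alias (c.name)

Corrected query:
SELECT c.name, p.name FROM departments p JOIN staff c ON c.dept_id = p.id

Result:
name  | name     
------+----------
Dave  | Legal    
Frank | Marketing
Dave  | Sales    
Bob   | Finance  
Bob   | Legal    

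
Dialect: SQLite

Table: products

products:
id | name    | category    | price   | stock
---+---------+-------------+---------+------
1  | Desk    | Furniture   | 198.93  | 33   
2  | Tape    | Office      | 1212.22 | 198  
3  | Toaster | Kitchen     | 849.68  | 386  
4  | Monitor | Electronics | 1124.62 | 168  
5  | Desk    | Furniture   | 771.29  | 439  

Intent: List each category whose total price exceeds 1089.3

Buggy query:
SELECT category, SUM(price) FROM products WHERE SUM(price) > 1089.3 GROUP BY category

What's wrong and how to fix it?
Bug: Aggregate functions cannot appear in a WHERE clause

Fix: Move the aggregate condition to a HAVING clause

Corrected query:
SELECT category, SUM(price) FROM products GROUP BY category HAVING SUM(price) > 1089.3

Result:
category    | SUM(price)
------------+-----------
Electronics | 1124.62   
Office      | 1212.22   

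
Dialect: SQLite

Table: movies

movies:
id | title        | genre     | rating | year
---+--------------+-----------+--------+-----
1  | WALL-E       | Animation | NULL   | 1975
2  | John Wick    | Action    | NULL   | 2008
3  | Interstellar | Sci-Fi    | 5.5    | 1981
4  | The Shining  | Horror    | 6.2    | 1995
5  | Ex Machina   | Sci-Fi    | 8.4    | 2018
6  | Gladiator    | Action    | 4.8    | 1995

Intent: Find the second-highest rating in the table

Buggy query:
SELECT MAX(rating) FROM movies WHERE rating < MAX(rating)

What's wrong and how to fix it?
Bug: The inner MAX is an aggregate inside WHERE, which is not allowed

Fix: Compute the overall MAX in a subquery, then take MAX of rows below it

Corrected query:
SELECT MAX(rating) FROM movies WHERE rating < (SELECT MAX(rating) FROM movies)

Result:
MAX(rating)
-----------
6.2        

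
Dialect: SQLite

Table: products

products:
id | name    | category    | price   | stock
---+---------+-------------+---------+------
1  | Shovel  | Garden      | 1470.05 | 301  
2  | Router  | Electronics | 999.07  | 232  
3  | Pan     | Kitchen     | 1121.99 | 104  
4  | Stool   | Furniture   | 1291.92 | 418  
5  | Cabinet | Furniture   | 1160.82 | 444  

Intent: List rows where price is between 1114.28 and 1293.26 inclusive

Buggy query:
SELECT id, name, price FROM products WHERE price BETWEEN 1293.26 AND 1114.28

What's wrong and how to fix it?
Bug: The bounds are reversed; BETWEEN a AND b requires a <= b to match anything

Fix: Write BETWEEN 1114.28 AND 1293.26

Corrected query:
SELECT id, name, price FROM products WHERE price BETWEEN 1114.28 AND 1293.26

Result:
id | name    | price  
---+---------+--------
3  | Pan     | 1121.99
4  | Stool   | 1291.92
5  | Cabinet | 1160.82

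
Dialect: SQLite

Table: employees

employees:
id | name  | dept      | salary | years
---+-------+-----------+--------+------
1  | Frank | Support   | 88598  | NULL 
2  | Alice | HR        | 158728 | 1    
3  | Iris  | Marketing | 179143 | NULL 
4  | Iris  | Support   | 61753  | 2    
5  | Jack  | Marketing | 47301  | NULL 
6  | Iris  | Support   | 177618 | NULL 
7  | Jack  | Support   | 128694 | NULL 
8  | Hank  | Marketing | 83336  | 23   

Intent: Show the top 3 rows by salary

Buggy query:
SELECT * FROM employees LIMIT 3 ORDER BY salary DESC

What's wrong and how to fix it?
Bug: LIMIT must come after ORDER BY

Fix: Swap the clauses: ORDER BY first, then LIMIT

Corrected query:
SELECT * FROM employees ORDER BY salary DESC LIMIT 3

Result:
id | name  | dept      | salary | years
---+-------+-----------+--------+------
3  | Iris  | Marketing | 179143 | NULL 
6  | Iris  | Support   | 177618 | NULL 
2  | Alice | HR        | 158728 | 1    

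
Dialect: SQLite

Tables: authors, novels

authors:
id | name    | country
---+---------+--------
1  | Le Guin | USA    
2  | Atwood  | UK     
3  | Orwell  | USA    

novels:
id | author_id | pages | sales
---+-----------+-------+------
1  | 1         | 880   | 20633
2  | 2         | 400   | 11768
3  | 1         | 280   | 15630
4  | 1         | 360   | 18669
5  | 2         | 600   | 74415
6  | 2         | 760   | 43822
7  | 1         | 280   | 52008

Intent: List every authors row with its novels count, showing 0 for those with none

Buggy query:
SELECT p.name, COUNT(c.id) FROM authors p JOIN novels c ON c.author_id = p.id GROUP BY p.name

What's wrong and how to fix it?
Bug: An inner join excludes parents with zero children

Fix: Use LEFT JOIN so parents without children still appear (COUNT(c.id) gives 0)

Corrected query:
SELECT p.name, COUNT(c.id) FROM authors p LEFT JOIN novels c ON c.author_id = p.id GROUP BY p.name

Result:
name    | COUNT(c.id)
--------+------------
Atwood  | 3          
Le Guin | 4          
Orwell  | 0          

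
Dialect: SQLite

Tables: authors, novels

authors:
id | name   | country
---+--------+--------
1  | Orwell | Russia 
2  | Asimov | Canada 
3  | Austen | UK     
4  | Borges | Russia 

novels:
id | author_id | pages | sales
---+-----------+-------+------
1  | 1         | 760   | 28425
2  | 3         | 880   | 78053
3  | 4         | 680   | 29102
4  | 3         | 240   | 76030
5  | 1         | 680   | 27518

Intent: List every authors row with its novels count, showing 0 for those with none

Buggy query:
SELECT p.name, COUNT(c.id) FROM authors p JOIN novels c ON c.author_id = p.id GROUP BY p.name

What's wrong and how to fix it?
Bug: INNER JOIN drops authors rows that have no matching novels rows

Fix: Use LEFT JOIN so parents without children still appear (COUNT(c.id) gives 0)

Corrected query:
SELECT p.name, COUNT(c.id) FROM authors p LEFT JOIN novels c ON c.author_id = p.id GROUP BY p.name

Result:
name   | COUNT(c.id)
-------+------------
Asimov | 0          
Austen | 2          
Borges | 1          
Orwell | 2          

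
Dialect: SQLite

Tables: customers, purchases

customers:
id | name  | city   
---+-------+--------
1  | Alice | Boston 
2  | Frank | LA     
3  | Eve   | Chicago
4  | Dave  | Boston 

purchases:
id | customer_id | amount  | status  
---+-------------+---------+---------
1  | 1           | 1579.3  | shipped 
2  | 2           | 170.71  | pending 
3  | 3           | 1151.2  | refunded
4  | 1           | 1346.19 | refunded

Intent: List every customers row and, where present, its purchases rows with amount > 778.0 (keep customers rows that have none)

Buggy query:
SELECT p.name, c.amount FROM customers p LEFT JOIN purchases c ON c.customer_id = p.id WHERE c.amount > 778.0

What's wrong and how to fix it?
Bug: Filtering c.amount in WHERE discards the NULL rows produced by LEFT JOIN, turning it into an inner join

Fix: Put 'c.amount > 778.0' in the JOIN's ON clause instead of WHERE

Corrected query:
SELECT p.name, c.amount FROM customers p LEFT JOIN purchases c ON c.customer_id = p.id AND c.amount > 778.0

Result:
name  | amount 
------+--------
Alice | 1346.19
Alice | 1579.3 
Frank | NULL   
Eve   | 1151.2 
Dave  | NULL   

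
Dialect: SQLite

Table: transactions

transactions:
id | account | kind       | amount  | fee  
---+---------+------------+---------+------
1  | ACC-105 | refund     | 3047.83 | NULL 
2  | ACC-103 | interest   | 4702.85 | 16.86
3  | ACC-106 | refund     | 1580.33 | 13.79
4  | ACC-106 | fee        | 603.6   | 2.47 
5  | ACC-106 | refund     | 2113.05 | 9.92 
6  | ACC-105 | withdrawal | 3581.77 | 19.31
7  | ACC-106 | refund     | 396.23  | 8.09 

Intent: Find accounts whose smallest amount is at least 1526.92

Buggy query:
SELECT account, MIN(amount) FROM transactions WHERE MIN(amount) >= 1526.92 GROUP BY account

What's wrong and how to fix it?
Bug: Aggregates like MIN are computed per group after WHERE runs

Fix: Use HAVING for the per-group MIN condition

Corrected query:
SELECT account, MIN(amount) FROM transactions GROUP BY account HAVING MIN(amount) >= 1526.92

Result:
account | MIN(amount)
--------+------------
ACC-103 | 4702.85    
ACC-105 | 3047.83    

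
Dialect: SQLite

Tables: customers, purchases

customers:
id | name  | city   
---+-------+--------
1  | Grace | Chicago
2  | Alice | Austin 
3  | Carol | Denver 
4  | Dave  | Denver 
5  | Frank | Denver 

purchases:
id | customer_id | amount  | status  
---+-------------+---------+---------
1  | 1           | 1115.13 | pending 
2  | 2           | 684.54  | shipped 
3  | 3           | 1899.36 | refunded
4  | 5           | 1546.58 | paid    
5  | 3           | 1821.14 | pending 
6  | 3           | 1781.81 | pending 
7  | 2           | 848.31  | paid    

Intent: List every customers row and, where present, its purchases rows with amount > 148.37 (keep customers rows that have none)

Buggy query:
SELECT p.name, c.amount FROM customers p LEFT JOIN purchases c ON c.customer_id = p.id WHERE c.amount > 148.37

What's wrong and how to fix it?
Bug: A WHERE condition on the right-hand table after LEFT JOIN drops unmatched parents

Fix: Move the right-table condition into the ON clause so unmatched parents are kept

Corrected query:
SELECT p.name, c.amount FROM customers p LEFT JOIN purchases c ON c.customer_id = p.id AND c.amount > 148.37

Result:
name  | amount 
------+--------
Grace | 1115.13
Alice | 684.54 
Alice | 848.31 
Carol | 1781.81
Carol | 1821.14
Carol | 1899.36
Dave  | NULL   
Frank | 1546.58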